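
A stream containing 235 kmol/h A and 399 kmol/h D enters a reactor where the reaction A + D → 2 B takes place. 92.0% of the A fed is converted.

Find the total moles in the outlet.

A reacted = 0.92 × 235 = 216.2 kmol/h; ν_A = −1, so ξ = 216.2/1 = 216.2 kmol/h.
Outlet amounts (n = n₀ + ν ξ):
  A: 235 − 1(216.2) = 18.8
  D: 399 − 1(216.2) = 182.8
  B: 0 + 2(216.2) = 432.4
Total out = 18.8 + 182.8 + 432.4 = 634 kmol/h.

634 kmol/h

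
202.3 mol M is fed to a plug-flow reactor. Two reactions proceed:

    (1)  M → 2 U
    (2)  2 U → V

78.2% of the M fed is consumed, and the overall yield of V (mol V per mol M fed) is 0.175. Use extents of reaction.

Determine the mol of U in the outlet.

Conversion of M: M consumed = 1ξ₁ = 0.782 × 202.3 → ξ₁ = 158.2 mol.
Yield of V: 1ξ₂ / 202.3 = 0.175 → ξ₂ = 35.4 mol.
Outlet amounts (n = n₀ + Σ ν·ξ):
  M: 202.3 − 1(158.2) = 44.1
  U: 0 + 2(158.2) − 2(35.4) = 245.6
  V: 0 + 1(35.4) = 35.4

246 mol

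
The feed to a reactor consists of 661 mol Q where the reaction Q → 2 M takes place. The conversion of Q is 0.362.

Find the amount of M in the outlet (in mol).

479 mol

Q reacted = 0.362 × 661 = 239.3 mol; ν_Q = −1, so ξ = 239.3/1 = 239.3 mol.
Outlet amounts (n = n₀ + ν ξ):
  Q: 661 − 1(239.3) = 421.7
  M: 0 + 2(239.3) = 478.6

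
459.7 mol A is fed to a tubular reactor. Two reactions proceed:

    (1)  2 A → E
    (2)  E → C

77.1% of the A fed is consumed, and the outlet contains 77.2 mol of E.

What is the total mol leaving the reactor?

282 mol

Conversion of A: A consumed = 2ξ₁ = 0.771 × 459.7 → ξ₁ = 177.2 mol.
E balance: n_E = 0 + 1ξ₁ − 1ξ₂ = 77.2 → ξ₂ = (1·177.2 − 77.2)/1 = 100 mol.
Outlet amounts (n = n₀ + Σ ν·ξ):
  A: 459.7 − 2(177.2) = 105.3
  E: 0 + 1(177.2) − 1(100) = 77.2
  C: 0 + 1(100) = 100
Total out = 105.3 + 77.2 + 100 = 282.5 mol.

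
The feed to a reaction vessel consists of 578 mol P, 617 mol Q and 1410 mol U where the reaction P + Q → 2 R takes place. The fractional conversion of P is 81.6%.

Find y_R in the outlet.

P reacted = 0.816 × 578 = 471.6 mol; ν_P = −1, so ξ = 471.6/1 = 471.6 mol.
Outlet amounts (n = n₀ + ν ξ):
  P: 578 − 1(471.6) = 106.4
  Q: 617 − 1(471.6) = 145.4
  R: 0 + 2(471.6) = 943.3
  U: 1410 (inert)
Total out = 2605 mol; y_R = 943.3 / 2605 = 0.3621.

0.362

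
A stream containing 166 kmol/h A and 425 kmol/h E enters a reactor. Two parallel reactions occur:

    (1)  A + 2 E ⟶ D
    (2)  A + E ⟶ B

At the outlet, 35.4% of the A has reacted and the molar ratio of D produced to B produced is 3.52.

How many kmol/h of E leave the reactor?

Conversion of A: A consumed = 0.354 × 166 = 58.76 kmol/h = 1ξ₁ + 1ξ₂.
Selectivity: 1ξ₁ / (1ξ₂) = 3.52 → ξ₁ = 3.52 ξ₂.
Substitute: (1·3.52 + 1) ξ₂ = 58.76 → ξ₂ = 13 kmol/h, ξ₁ = 45.76 kmol/h.
Outlet amounts (n = n₀ + Σ ν·ξ):
  A: 166 − 1(45.76) − 1(13) = 107.2
  E: 425 − 2(45.76) − 1(13) = 320.5
  D: 0 + 1(45.76) = 45.76
  B: 0 + 1(13) = 13

320 kmol/h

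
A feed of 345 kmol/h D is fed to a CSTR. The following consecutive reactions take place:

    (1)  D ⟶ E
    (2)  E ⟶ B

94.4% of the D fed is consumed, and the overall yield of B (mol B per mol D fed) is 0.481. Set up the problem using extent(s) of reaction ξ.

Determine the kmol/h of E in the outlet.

Conversion of D: D consumed = 1ξ₁ = 0.944 × 345 → ξ₁ = 325.7 kmol/h.
Yield of B: 1ξ₂ / 345 = 0.481 → ξ₂ = 165.9 kmol/h.
Outlet amounts (n = n₀ + Σ ν·ξ):
  D: 345 − 1(325.7) = 19.32
  E: 0 + 1(325.7) − 1(165.9) = 159.7
  B: 0 + 1(165.9) = 165.9

160 kmol/h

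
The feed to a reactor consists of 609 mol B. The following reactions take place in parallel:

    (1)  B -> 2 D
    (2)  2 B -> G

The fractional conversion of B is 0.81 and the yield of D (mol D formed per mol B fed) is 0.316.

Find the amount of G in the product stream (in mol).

Yield of D: 2ξ₁ / 609 = 0.316 → ξ₁ = 96.22 mol.
Conversion of B: 1ξ₁ + 2ξ₂ = 0.81 × 609 = 493.3 → ξ₂ = 198.5 mol.
Outlet amounts (n = n₀ + Σ ν·ξ):
  B: 609 − 1(96.22) − 2(198.5) = 115.7
  D: 0 + 2(96.22) = 192.4
  G: 0 + 1(198.5) = 198.5

199 mol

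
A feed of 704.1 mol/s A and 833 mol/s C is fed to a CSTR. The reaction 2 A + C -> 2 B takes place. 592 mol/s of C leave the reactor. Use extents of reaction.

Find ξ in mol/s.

For C: n = n₀ − 1ξ → 592 = 833 − 1ξ, giving ξ = 241 mol/s.
Outlet amounts (n = n₀ + ν ξ):
  A: 704.1 − 2(241) = 222.1
  C: 833 − 1(241) = 592
  B: 0 + 2(241) = 482

ξ = 241 mol/s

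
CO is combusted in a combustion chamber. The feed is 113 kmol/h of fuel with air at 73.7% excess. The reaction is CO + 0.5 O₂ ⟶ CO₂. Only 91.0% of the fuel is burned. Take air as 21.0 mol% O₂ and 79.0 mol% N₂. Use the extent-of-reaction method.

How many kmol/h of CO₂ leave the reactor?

103 kmol/h

Stoichiometric O₂ = 0.5 × 113 = 56.5 kmol/h; O₂ fed = 56.5 × 1.737 = 98.14 kmol/h.
N₂ fed = 98.14 × 79/21 = 369.2 kmol/h.
Fuel reacted = 0.91 × 113 → ξ = 102.8 kmol/h.
Outlet (n = n₀ + ν ξ):
  CO: 113 − 1(102.8) = 10.17
  O₂: 98.14 − 0.5(102.8) = 46.73
  N₂: 369.2 (inert)
  CO₂: 0 + 1(102.8) = 102.8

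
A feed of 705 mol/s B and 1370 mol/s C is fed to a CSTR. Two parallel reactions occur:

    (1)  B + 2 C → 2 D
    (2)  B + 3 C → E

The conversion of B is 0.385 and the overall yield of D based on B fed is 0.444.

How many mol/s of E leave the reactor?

115 mol/s

Yield of D: 2ξ₁ / 705 = 0.444 → ξ₁ = 156.5 mol/s.
Conversion of B: 1ξ₁ + 1ξ₂ = 0.385 × 705 = 271.4 → ξ₂ = 114.9 mol/s.
Outlet amounts (n = n₀ + Σ ν·ξ):
  B: 705 − 1(156.5) − 1(114.9) = 433.6
  C: 1370 − 2(156.5) − 3(114.9) = 712.2
  D: 0 + 2(156.5) = 313
  E: 0 + 1(114.9) = 114.9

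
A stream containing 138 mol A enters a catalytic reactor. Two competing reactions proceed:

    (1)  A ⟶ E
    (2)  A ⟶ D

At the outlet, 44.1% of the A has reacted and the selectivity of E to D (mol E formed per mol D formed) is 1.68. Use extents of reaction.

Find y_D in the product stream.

Conversion of A: A consumed = 0.441 × 138 = 60.86 mol = 1ξ₁ + 1ξ₂.
Selectivity: 1ξ₁ / (1ξ₂) = 1.68 → ξ₁ = 1.68 ξ₂.
Substitute: (1·1.68 + 1) ξ₂ = 60.86 → ξ₂ = 22.71 mol, ξ₁ = 38.15 mol.
Outlet amounts (n = n₀ + Σ ν·ξ):
  A: 138 − 1(38.15) − 1(22.71) = 77.14
  E: 0 + 1(38.15) = 38.15
  D: 0 + 1(22.71) = 22.71
Total out = 138 mol; y_D = 22.71 / 138 = 0.1646.

0.165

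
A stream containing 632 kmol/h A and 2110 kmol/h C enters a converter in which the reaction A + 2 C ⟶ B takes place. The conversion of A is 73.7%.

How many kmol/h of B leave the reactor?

466 kmol/h

A reacted = 0.737 × 632 = 465.8 kmol/h; ν_A = −1, so ξ = 465.8/1 = 465.8 kmol/h.
Outlet amounts (n = n₀ + ν ξ):
  A: 632 − 1(465.8) = 166.2
  C: 2110 − 2(465.8) = 1178
  B: 0 + 1(465.8) = 465.8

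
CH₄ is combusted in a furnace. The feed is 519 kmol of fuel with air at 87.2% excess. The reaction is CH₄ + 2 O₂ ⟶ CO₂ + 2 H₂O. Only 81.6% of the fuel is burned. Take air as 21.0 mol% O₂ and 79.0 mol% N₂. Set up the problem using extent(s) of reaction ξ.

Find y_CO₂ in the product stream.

0.0433

Stoichiometric O₂ = 2 × 519 = 1038 kmol; O₂ fed = 1038 × 1.872 = 1943 kmol.
N₂ fed = 1943 × 79/21 = 7310 kmol.
Fuel reacted = 0.816 × 519 → ξ = 423.5 kmol.
Outlet (n = n₀ + ν ξ):
  CH₄: 519 − 1(423.5) = 95.5
  O₂: 1943 − 2(423.5) = 1096
  N₂: 7310 (inert)
  CO₂: 0 + 1(423.5) = 423.5
  H₂O: 0 + 2(423.5) = 847
Total out = 9772 kmol; y_CO₂ = 423.5 / 9772 = 0.04334.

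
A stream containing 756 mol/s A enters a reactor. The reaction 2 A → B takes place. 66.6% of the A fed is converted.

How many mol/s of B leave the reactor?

A reacted = 0.666 × 756 = 503.5 mol/s; ν_A = −2, so ξ = 503.5/2 = 251.7 mol/s.
Outlet amounts (n = n₀ + ν ξ):
  A: 756 − 2(251.7) = 252.5
  B: 0 + 1(251.7) = 251.7

252 mol/s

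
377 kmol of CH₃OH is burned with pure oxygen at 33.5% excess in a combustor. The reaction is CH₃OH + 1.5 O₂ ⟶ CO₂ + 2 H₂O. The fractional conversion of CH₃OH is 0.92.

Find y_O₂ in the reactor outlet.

0.18

Stoichiometric O₂ = 1.5 × 377 = 565.5 kmol; O₂ fed = 565.5 × 1.335 = 754.9 kmol.
Fuel reacted = 0.92 × 377 → ξ = 346.8 kmol.
Outlet (n = n₀ + ν ξ):
  CH₃OH: 377 − 1(346.8) = 30.16
  O₂: 754.9 − 1.5(346.8) = 234.7
  CO₂: 0 + 1(346.8) = 346.8
  H₂O: 0 + 2(346.8) = 693.7
Total out = 1305 kmol; y_O₂ = 234.7 / 1305 = 0.1798.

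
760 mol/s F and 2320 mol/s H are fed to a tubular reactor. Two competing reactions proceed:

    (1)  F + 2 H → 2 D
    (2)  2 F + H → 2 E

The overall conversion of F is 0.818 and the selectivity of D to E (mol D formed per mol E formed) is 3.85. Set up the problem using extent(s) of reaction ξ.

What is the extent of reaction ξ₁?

Conversion of F: F consumed = 0.818 × 760 = 621.7 mol/s = 1ξ₁ + 2ξ₂.
Selectivity: 2ξ₁ / (2ξ₂) = 3.85 → ξ₁ = 3.85 ξ₂.
Substitute: (1·3.85 + 2) ξ₂ = 621.7 → ξ₂ = 106.3 mol/s, ξ₁ = 409.1 mol/s.
Outlet amounts (n = n₀ + Σ ν·ξ):
  F: 760 − 1(409.1) − 2(106.3) = 138.3
  H: 2320 − 2(409.1) − 1(106.3) = 1395
  D: 0 + 2(409.1) = 818.3
  E: 0 + 2(106.3) = 212.5

ξ₁ = 409 mol/s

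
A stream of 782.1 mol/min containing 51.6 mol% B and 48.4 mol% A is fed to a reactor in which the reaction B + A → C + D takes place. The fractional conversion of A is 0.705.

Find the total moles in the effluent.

782 mol/min

A reacted = 0.705 × 378.5 = 266.9 mol/min; ν_A = −1, so ξ = 266.9/1 = 266.9 mol/min.
Outlet amounts (n = n₀ + ν ξ):
  B: 403.6 − 1(266.9) = 136.7
  A: 378.5 − 1(266.9) = 111.7
  C: 0 + 1(266.9) = 266.9
  D: 0 + 1(266.9) = 266.9
Total out = 136.7 + 111.7 + 266.9 + 266.9 = 782.1 mol/min.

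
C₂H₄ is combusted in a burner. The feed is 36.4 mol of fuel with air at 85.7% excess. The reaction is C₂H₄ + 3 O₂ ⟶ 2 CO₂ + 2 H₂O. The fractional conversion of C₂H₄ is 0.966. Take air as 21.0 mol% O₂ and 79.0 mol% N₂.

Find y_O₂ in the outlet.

Stoichiometric O₂ = 3 × 36.4 = 109.2 mol; O₂ fed = 109.2 × 1.857 = 202.8 mol.
N₂ fed = 202.8 × 79/21 = 762.9 mol.
Fuel reacted = 0.966 × 36.4 → ξ = 35.16 mol.
Outlet (n = n₀ + ν ξ):
  C₂H₄: 36.4 − 1(35.16) = 1.238
  O₂: 202.8 − 3(35.16) = 97.3
  N₂: 762.9 (inert)
  CO₂: 0 + 2(35.16) = 70.32
  H₂O: 0 + 2(35.16) = 70.32
Total out = 1002 mol; y_O₂ = 97.3 / 1002 = 0.0971.

0.0971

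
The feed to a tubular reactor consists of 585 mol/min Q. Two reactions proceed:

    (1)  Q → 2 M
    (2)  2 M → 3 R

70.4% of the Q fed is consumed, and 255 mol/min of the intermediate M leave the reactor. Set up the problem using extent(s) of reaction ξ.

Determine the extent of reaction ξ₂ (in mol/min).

Conversion of Q: Q consumed = 1ξ₁ = 0.704 × 585 → ξ₁ = 411.8 mol/min.
M balance: n_M = 0 + 2ξ₁ − 2ξ₂ = 255 → ξ₂ = (2·411.8 − 255)/2 = 284.3 mol/min.
Outlet amounts (n = n₀ + Σ ν·ξ):
  Q: 585 − 1(411.8) = 173.2
  M: 0 + 2(411.8) − 2(284.3) = 255
  R: 0 + 3(284.3) = 853

ξ₂ = 284 mol/min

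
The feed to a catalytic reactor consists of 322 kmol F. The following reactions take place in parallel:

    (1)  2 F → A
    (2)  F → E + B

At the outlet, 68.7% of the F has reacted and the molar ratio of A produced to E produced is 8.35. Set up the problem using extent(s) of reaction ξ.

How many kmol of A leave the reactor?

Conversion of F: F consumed = 0.687 × 322 = 221.2 kmol = 2ξ₁ + 1ξ₂.
Selectivity: 1ξ₁ / (1ξ₂) = 8.35 → ξ₁ = 8.35 ξ₂.
Substitute: (2·8.35 + 1) ξ₂ = 221.2 → ξ₂ = 12.5 kmol, ξ₁ = 104.4 kmol.
Outlet amounts (n = n₀ + Σ ν·ξ):
  F: 322 − 2(104.4) − 1(12.5) = 100.8
  A: 0 + 1(104.4) = 104.4
  E: 0 + 1(12.5) = 12.5
  B: 0 + 1(12.5) = 12.5

104 kmol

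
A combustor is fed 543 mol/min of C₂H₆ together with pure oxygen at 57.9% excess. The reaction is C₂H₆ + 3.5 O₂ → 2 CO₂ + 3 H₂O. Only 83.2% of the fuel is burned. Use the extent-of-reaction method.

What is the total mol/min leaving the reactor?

Stoichiometric O₂ = 3.5 × 543 = 1900 mol/min; O₂ fed = 1900 × 1.579 = 3001 mol/min.
Fuel reacted = 0.832 × 543 → ξ = 451.8 mol/min.
Outlet (n = n₀ + ν ξ):
  C₂H₆: 543 − 1(451.8) = 91.22
  O₂: 3001 − 3.5(451.8) = 1420
  CO₂: 0 + 2(451.8) = 903.6
  H₂O: 0 + 3(451.8) = 1355
Total out = 91.22 + 1420 + 903.6 + 1355 = 3770 mol/min.

3770 mol/min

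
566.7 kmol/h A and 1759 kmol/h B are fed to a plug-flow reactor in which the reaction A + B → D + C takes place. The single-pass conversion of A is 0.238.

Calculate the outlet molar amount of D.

135 kmol/h

A reacted = 0.238 × 566.7 = 134.9 kmol/h; ν_A = −1, so ξ = 134.9/1 = 134.9 kmol/h.
Outlet amounts (n = n₀ + ν ξ):
  A: 566.7 − 1(134.9) = 431.8
  B: 1759 − 1(134.9) = 1624
  D: 0 + 1(134.9) = 134.9
  C: 0 + 1(134.9) = 134.9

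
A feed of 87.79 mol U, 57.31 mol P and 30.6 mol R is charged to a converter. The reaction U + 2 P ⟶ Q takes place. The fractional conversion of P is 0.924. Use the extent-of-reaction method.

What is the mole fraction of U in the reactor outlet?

0.5

P reacted = 0.924 × 57.31 = 52.95 mol; ν_P = −2, so ξ = 52.95/2 = 26.48 mol.
Outlet amounts (n = n₀ + ν ξ):
  U: 87.79 − 1(26.48) = 61.31
  P: 57.31 − 2(26.48) = 4.356
  Q: 0 + 1(26.48) = 26.48
  R: 30.6 (inert)
Total out = 122.7 mol; y_U = 61.31 / 122.7 = 0.4995.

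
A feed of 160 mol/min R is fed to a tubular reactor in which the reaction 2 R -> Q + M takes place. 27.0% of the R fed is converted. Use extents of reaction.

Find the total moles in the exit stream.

160 mol/min

R reacted = 0.27 × 160 = 43.2 mol/min; ν_R = −2, so ξ = 43.2/2 = 21.6 mol/min.
Outlet amounts (n = n₀ + ν ξ):
  R: 160 − 2(21.6) = 116.8
  Q: 0 + 1(21.6) = 21.6
  M: 0 + 1(21.6) = 21.6
Total out = 116.8 + 21.6 + 21.6 = 160 mol/min.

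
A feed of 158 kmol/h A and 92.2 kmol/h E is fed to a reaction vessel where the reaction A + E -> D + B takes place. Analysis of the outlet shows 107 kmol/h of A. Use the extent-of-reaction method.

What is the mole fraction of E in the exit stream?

For A: n = n₀ − 1ξ → 107 = 158 − 1ξ, giving ξ = 51 kmol/h.
Outlet amounts (n = n₀ + ν ξ):
  A: 158 − 1(51) = 107
  E: 92.2 − 1(51) = 41.2
  D: 0 + 1(51) = 51
  B: 0 + 1(51) = 51
Total out = 250.2 kmol/h; y_E = 41.2 / 250.2 = 0.1647.

0.165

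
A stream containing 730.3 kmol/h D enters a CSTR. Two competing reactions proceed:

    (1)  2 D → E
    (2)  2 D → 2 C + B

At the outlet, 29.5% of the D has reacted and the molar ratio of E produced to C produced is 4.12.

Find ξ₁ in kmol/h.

ξ₁ = 96.1 kmol/h

Conversion of D: D consumed = 0.295 × 730.3 = 215.4 kmol/h = 2ξ₁ + 2ξ₂.
Selectivity: 1ξ₁ / (2ξ₂) = 4.12 → ξ₁ = 8.24 ξ₂.
Substitute: (2·8.24 + 2) ξ₂ = 215.4 → ξ₂ = 11.66 kmol/h, ξ₁ = 96.06 kmol/h.
Outlet amounts (n = n₀ + Σ ν·ξ):
  D: 730.3 − 2(96.06) − 2(11.66) = 514.9
  E: 0 + 1(96.06) = 96.06
  C: 0 + 2(11.66) = 23.32
  B: 0 + 1(11.66) = 11.66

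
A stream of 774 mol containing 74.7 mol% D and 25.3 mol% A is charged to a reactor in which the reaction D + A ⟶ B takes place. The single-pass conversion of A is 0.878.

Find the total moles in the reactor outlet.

A reacted = 0.878 × 195.8 = 171.9 mol; ν_A = −1, so ξ = 171.9/1 = 171.9 mol.
Outlet amounts (n = n₀ + ν ξ):
  D: 578.2 − 1(171.9) = 406.2
  A: 195.8 − 1(171.9) = 23.89
  B: 0 + 1(171.9) = 171.9
Total out = 406.2 + 23.89 + 171.9 = 602.1 mol.

602 mol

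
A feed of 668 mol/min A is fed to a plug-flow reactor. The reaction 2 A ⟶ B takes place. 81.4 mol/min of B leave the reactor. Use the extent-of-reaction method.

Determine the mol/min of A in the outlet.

For B: n = n₀ + 1ξ → 81.4 = 0 + 1ξ, giving ξ = 81.4 mol/min.
Outlet amounts (n = n₀ + ν ξ):
  A: 668 − 2(81.4) = 505.2
  B: 0 + 1(81.4) = 81.4

505 mol/min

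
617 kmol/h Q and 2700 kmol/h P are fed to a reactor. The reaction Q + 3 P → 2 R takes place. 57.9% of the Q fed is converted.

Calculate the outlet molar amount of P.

1630 kmol/h

Q reacted = 0.579 × 617 = 357.2 kmol/h; ν_Q = −1, so ξ = 357.2/1 = 357.2 kmol/h.
Outlet amounts (n = n₀ + ν ξ):
  Q: 617 − 1(357.2) = 259.8
  P: 2700 − 3(357.2) = 1628
  R: 0 + 2(357.2) = 714.5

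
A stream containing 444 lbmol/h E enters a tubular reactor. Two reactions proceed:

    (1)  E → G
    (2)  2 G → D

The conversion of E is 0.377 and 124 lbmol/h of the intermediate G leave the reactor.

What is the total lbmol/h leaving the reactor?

422 lbmol/h

Conversion of E: E consumed = 1ξ₁ = 0.377 × 444 → ξ₁ = 167.4 lbmol/h.
G balance: n_G = 0 + 1ξ₁ − 2ξ₂ = 124 → ξ₂ = (1·167.4 − 124)/2 = 21.69 lbmol/h.
Outlet amounts (n = n₀ + Σ ν·ξ):
  E: 444 − 1(167.4) = 276.6
  G: 0 + 1(167.4) − 2(21.69) = 124
  D: 0 + 1(21.69) = 21.69
Total out = 276.6 + 124 + 21.69 = 422.3 lbmol/h.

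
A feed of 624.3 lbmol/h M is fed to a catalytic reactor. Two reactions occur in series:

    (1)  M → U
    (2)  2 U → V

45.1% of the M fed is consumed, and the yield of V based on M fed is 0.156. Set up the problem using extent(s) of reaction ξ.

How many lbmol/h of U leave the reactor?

86.8 lbmol/h

Conversion of M: M consumed = 1ξ₁ = 0.451 × 624.3 → ξ₁ = 281.6 lbmol/h.
Yield of V: 1ξ₂ / 624.3 = 0.156 → ξ₂ = 97.39 lbmol/h.
Outlet amounts (n = n₀ + Σ ν·ξ):
  M: 624.3 − 1(281.6) = 342.7
  U: 0 + 1(281.6) − 2(97.39) = 86.78
  V: 0 + 1(97.39) = 97.39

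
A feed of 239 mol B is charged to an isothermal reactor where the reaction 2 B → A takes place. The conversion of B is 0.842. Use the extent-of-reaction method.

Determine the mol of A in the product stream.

101 mol

B reacted = 0.842 × 239 = 201.2 mol; ν_B = −2, so ξ = 201.2/2 = 100.6 mol.
Outlet amounts (n = n₀ + ν ξ):
  B: 239 − 2(100.6) = 37.76
  A: 0 + 1(100.6) = 100.6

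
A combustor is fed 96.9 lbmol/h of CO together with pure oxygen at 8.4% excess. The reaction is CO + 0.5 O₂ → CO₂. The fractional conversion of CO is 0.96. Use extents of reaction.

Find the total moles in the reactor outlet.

103 lbmol/h

Stoichiometric O₂ = 0.5 × 96.9 = 48.45 lbmol/h; O₂ fed = 48.45 × 1.084 = 52.52 lbmol/h.
Fuel reacted = 0.96 × 96.9 → ξ = 93.02 lbmol/h.
Outlet (n = n₀ + ν ξ):
  CO: 96.9 − 1(93.02) = 3.876
  O₂: 52.52 − 0.5(93.02) = 6.008
  CO₂: 0 + 1(93.02) = 93.02
Total out = 3.876 + 6.008 + 93.02 = 102.9 lbmol/h.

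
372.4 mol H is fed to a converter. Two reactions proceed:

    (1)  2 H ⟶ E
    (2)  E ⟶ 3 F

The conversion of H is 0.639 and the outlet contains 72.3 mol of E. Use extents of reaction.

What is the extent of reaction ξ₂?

ξ₂ = 46.7 mol

Conversion of H: H consumed = 2ξ₁ = 0.639 × 372.4 → ξ₁ = 119 mol.
E balance: n_E = 0 + 1ξ₁ − 1ξ₂ = 72.3 → ξ₂ = (1·119 − 72.3)/1 = 46.68 mol.
Outlet amounts (n = n₀ + Σ ν·ξ):
  H: 372.4 − 2(119) = 134.4
  E: 0 + 1(119) − 1(46.68) = 72.3
  F: 0 + 3(46.68) = 140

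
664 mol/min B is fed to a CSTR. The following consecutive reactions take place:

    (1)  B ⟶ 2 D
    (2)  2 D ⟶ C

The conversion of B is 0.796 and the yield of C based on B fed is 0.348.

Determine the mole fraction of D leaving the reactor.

0.619

Conversion of B: B consumed = 1ξ₁ = 0.796 × 664 → ξ₁ = 528.5 mol/min.
Yield of C: 1ξ₂ / 664 = 0.348 → ξ₂ = 231.1 mol/min.
Outlet amounts (n = n₀ + Σ ν·ξ):
  B: 664 − 1(528.5) = 135.5
  D: 0 + 2(528.5) − 2(231.1) = 594.9
  C: 0 + 1(231.1) = 231.1
Total out = 961.5 mol/min; y_D = 594.9 / 961.5 = 0.6188.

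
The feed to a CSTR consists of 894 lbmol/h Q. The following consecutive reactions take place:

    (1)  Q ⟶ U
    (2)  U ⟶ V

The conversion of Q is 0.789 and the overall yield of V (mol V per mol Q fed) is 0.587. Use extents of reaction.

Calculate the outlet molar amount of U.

Conversion of Q: Q consumed = 1ξ₁ = 0.789 × 894 → ξ₁ = 705.4 lbmol/h.
Yield of V: 1ξ₂ / 894 = 0.587 → ξ₂ = 524.8 lbmol/h.
Outlet amounts (n = n₀ + Σ ν·ξ):
  Q: 894 − 1(705.4) = 188.6
  U: 0 + 1(705.4) − 1(524.8) = 180.6
  V: 0 + 1(524.8) = 524.8

181 lbmol/h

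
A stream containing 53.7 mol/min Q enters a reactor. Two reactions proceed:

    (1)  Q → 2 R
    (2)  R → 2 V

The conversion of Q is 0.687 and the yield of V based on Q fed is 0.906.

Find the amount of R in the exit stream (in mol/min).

49.5 mol/min

Conversion of Q: Q consumed = 1ξ₁ = 0.687 × 53.7 → ξ₁ = 36.89 mol/min.
Yield of V: 2ξ₂ / 53.7 = 0.906 → ξ₂ = 24.33 mol/min.
Outlet amounts (n = n₀ + Σ ν·ξ):
  Q: 53.7 − 1(36.89) = 16.81
  R: 0 + 2(36.89) − 1(24.33) = 49.46
  V: 0 + 2(24.33) = 48.65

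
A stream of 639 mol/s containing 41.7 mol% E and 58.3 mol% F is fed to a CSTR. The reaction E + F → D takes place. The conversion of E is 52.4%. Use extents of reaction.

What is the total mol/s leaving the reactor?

499 mol/s

E reacted = 0.524 × 266.5 = 139.6 mol/s; ν_E = −1, so ξ = 139.6/1 = 139.6 mol/s.
Outlet amounts (n = n₀ + ν ξ):
  E: 266.5 − 1(139.6) = 126.8
  F: 372.5 − 1(139.6) = 232.9
  D: 0 + 1(139.6) = 139.6
Total out = 126.8 + 232.9 + 139.6 = 499.4 mol/s.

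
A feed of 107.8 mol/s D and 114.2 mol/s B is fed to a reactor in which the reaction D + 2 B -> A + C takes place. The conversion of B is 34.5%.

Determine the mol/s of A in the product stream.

B reacted = 0.345 × 114.2 = 39.4 mol/s; ν_B = −2, so ξ = 39.4/2 = 19.7 mol/s.
Outlet amounts (n = n₀ + ν ξ):
  D: 107.8 − 1(19.7) = 88.1
  B: 114.2 − 2(19.7) = 74.8
  A: 0 + 1(19.7) = 19.7
  C: 0 + 1(19.7) = 19.7

19.7 mol/s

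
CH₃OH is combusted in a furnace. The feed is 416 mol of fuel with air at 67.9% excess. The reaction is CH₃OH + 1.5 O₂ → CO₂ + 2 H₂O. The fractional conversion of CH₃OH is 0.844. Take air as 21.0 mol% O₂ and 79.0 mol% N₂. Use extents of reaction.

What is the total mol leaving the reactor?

Stoichiometric O₂ = 1.5 × 416 = 624 mol; O₂ fed = 624 × 1.679 = 1048 mol.
N₂ fed = 1048 × 79/21 = 3941 mol.
Fuel reacted = 0.844 × 416 → ξ = 351.1 mol.
Outlet (n = n₀ + ν ξ):
  CH₃OH: 416 − 1(351.1) = 64.9
  O₂: 1048 − 1.5(351.1) = 521
  N₂: 3941 (inert)
  CO₂: 0 + 1(351.1) = 351.1
  H₂O: 0 + 2(351.1) = 702.2
Total out = 64.9 + 521 + 3941 + 351.1 + 702.2 = 5581 mol.

5580 mol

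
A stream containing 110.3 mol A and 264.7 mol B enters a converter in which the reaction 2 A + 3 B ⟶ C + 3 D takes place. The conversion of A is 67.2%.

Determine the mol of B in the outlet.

A reacted = 0.672 × 110.3 = 74.12 mol; ν_A = −2, so ξ = 74.12/2 = 37.06 mol.
Outlet amounts (n = n₀ + ν ξ):
  A: 110.3 − 2(37.06) = 36.18
  B: 264.7 − 3(37.06) = 153.5
  C: 0 + 1(37.06) = 37.06
  D: 0 + 3(37.06) = 111.2

154 mol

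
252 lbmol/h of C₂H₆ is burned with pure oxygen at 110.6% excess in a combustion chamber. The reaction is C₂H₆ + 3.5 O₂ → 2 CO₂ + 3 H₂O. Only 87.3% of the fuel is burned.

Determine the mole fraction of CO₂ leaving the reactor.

0.198

Stoichiometric O₂ = 3.5 × 252 = 882 lbmol/h; O₂ fed = 882 × 2.106 = 1857 lbmol/h.
Fuel reacted = 0.873 × 252 → ξ = 220 lbmol/h.
Outlet (n = n₀ + ν ξ):
  C₂H₆: 252 − 1(220) = 32
  O₂: 1857 − 3.5(220) = 1088
  CO₂: 0 + 2(220) = 440
  H₂O: 0 + 3(220) = 660
Total out = 2219 lbmol/h; y_CO₂ = 440 / 2219 = 0.1982.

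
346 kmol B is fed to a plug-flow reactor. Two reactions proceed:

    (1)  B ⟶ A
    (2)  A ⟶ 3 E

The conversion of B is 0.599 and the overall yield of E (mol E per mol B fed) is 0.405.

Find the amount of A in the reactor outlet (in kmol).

161 kmol

Conversion of B: B consumed = 1ξ₁ = 0.599 × 346 → ξ₁ = 207.3 kmol.
Yield of E: 3ξ₂ / 346 = 0.405 → ξ₂ = 46.71 kmol.
Outlet amounts (n = n₀ + Σ ν·ξ):
  B: 346 − 1(207.3) = 138.7
  A: 0 + 1(207.3) − 1(46.71) = 160.5
  E: 0 + 3(46.71) = 140.1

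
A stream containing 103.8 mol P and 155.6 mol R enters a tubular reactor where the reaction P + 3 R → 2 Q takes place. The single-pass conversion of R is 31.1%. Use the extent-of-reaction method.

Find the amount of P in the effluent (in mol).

R reacted = 0.311 × 155.6 = 48.39 mol; ν_R = −3, so ξ = 48.39/3 = 16.13 mol.
Outlet amounts (n = n₀ + ν ξ):
  P: 103.8 − 1(16.13) = 87.67
  R: 155.6 − 3(16.13) = 107.2
  Q: 0 + 2(16.13) = 32.26

87.7 mol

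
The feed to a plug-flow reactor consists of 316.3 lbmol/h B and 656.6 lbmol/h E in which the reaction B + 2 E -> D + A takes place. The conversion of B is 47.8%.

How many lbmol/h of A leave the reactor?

B reacted = 0.478 × 316.3 = 151.2 lbmol/h; ν_B = −1, so ξ = 151.2/1 = 151.2 lbmol/h.
Outlet amounts (n = n₀ + ν ξ):
  B: 316.3 − 1(151.2) = 165.1
  E: 656.6 − 2(151.2) = 354.2
  D: 0 + 1(151.2) = 151.2
  A: 0 + 1(151.2) = 151.2

151 lbmol/h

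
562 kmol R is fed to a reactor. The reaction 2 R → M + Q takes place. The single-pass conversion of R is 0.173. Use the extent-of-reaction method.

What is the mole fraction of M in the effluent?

R reacted = 0.173 × 562 = 97.23 kmol; ν_R = −2, so ξ = 97.23/2 = 48.61 kmol.
Outlet amounts (n = n₀ + ν ξ):
  R: 562 − 2(48.61) = 464.8
  M: 0 + 1(48.61) = 48.61
  Q: 0 + 1(48.61) = 48.61
Total out = 562 kmol; y_M = 48.61 / 562 = 0.0865.

0.0865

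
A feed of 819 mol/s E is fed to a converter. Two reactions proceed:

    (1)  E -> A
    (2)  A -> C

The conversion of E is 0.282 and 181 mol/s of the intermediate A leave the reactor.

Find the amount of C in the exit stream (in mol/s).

50 mol/s

Conversion of E: E consumed = 1ξ₁ = 0.282 × 819 → ξ₁ = 231 mol/s.
A balance: n_A = 0 + 1ξ₁ − 1ξ₂ = 181 → ξ₂ = (1·231 − 181)/1 = 49.96 mol/s.
Outlet amounts (n = n₀ + Σ ν·ξ):
  E: 819 − 1(231) = 588
  A: 0 + 1(231) − 1(49.96) = 181
  C: 0 + 1(49.96) = 49.96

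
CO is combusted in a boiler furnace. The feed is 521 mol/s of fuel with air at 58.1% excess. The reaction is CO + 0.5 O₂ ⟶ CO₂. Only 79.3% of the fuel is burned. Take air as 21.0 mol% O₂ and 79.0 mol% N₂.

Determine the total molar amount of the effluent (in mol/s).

2280 mol/s

Stoichiometric O₂ = 0.5 × 521 = 260.5 mol/s; O₂ fed = 260.5 × 1.581 = 411.9 mol/s.
N₂ fed = 411.9 × 79/21 = 1549 mol/s.
Fuel reacted = 0.793 × 521 → ξ = 413.2 mol/s.
Outlet (n = n₀ + ν ξ):
  CO: 521 − 1(413.2) = 107.8
  O₂: 411.9 − 0.5(413.2) = 205.3
  N₂: 1549 (inert)
  CO₂: 0 + 1(413.2) = 413.2
Total out = 107.8 + 205.3 + 1549 + 413.2 = 2276 mol/s.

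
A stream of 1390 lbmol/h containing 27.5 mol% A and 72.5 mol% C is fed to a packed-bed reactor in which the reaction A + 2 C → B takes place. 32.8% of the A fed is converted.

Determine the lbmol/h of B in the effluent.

A reacted = 0.328 × 382.2 = 125.4 lbmol/h; ν_A = −1, so ξ = 125.4/1 = 125.4 lbmol/h.
Outlet amounts (n = n₀ + ν ξ):
  A: 382.2 − 1(125.4) = 256.9
  C: 1008 − 2(125.4) = 757
  B: 0 + 1(125.4) = 125.4

125 lbmol/h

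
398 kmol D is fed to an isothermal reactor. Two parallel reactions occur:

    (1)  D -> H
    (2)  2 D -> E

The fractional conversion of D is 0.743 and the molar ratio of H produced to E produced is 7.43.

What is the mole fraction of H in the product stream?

0.635

Conversion of D: D consumed = 0.743 × 398 = 295.7 kmol = 1ξ₁ + 2ξ₂.
Selectivity: 1ξ₁ / (1ξ₂) = 7.43 → ξ₁ = 7.43 ξ₂.
Substitute: (1·7.43 + 2) ξ₂ = 295.7 → ξ₂ = 31.36 kmol, ξ₁ = 233 kmol.
Outlet amounts (n = n₀ + Σ ν·ξ):
  D: 398 − 1(233) − 2(31.36) = 102.3
  H: 0 + 1(233) = 233
  E: 0 + 1(31.36) = 31.36
Total out = 366.6 kmol; y_H = 233 / 366.6 = 0.6355.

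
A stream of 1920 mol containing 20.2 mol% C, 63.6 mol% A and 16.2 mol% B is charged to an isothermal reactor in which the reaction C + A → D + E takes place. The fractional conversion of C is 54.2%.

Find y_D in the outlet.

0.109

C reacted = 0.542 × 387.8 = 210.2 mol; ν_C = −1, so ξ = 210.2/1 = 210.2 mol.
Outlet amounts (n = n₀ + ν ξ):
  C: 387.8 − 1(210.2) = 177.6
  A: 1221 − 1(210.2) = 1011
  D: 0 + 1(210.2) = 210.2
  E: 0 + 1(210.2) = 210.2
  B: 311 (inert)
Total out = 1920 mol; y_D = 210.2 / 1920 = 0.1095.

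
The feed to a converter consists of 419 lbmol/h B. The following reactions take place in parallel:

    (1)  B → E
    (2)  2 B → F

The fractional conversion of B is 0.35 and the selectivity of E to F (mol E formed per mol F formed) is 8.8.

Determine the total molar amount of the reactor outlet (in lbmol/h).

405 lbmol/h

Conversion of B: B consumed = 0.35 × 419 = 146.6 lbmol/h = 1ξ₁ + 2ξ₂.
Selectivity: 1ξ₁ / (1ξ₂) = 8.8 → ξ₁ = 8.8 ξ₂.
Substitute: (1·8.8 + 2) ξ₂ = 146.6 → ξ₂ = 13.58 lbmol/h, ξ₁ = 119.5 lbmol/h.
Outlet amounts (n = n₀ + Σ ν·ξ):
  B: 419 − 1(119.5) − 2(13.58) = 272.4
  E: 0 + 1(119.5) = 119.5
  F: 0 + 1(13.58) = 13.58
Total out = 272.4 + 119.5 + 13.58 = 405.4 lbmol/h.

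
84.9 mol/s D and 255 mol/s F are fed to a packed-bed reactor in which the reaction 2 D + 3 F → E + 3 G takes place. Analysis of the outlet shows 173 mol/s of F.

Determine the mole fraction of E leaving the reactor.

For F: n = n₀ − 3ξ → 173 = 255 − 3ξ, giving ξ = 27.33 mol/s.
Outlet amounts (n = n₀ + ν ξ):
  D: 84.9 − 2(27.33) = 30.23
  F: 255 − 3(27.33) = 173
  E: 0 + 1(27.33) = 27.33
  G: 0 + 3(27.33) = 82
Total out = 312.6 mol/s; y_E = 27.33 / 312.6 = 0.08745.

0.0874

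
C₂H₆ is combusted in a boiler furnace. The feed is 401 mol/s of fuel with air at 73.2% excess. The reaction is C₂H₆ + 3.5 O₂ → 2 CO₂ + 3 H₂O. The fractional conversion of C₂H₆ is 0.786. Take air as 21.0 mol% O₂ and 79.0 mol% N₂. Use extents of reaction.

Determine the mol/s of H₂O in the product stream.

946 mol/s

Stoichiometric O₂ = 3.5 × 401 = 1404 mol/s; O₂ fed = 1404 × 1.732 = 2431 mol/s.
N₂ fed = 2431 × 79/21 = 9145 mol/s.
Fuel reacted = 0.786 × 401 → ξ = 315.2 mol/s.
Outlet (n = n₀ + ν ξ):
  C₂H₆: 401 − 1(315.2) = 85.81
  O₂: 2431 − 3.5(315.2) = 1328
  N₂: 9145 (inert)
  CO₂: 0 + 2(315.2) = 630.4
  H₂O: 0 + 3(315.2) = 945.6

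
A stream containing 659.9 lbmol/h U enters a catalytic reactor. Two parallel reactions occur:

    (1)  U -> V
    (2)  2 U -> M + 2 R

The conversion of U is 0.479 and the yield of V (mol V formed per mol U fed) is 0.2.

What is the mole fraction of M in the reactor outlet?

0.122

Yield of V: 1ξ₁ / 659.9 = 0.2 → ξ₁ = 132 lbmol/h.
Conversion of U: 1ξ₁ + 2ξ₂ = 0.479 × 659.9 = 316.1 → ξ₂ = 92.06 lbmol/h.
Outlet amounts (n = n₀ + Σ ν·ξ):
  U: 659.9 − 1(132) − 2(92.06) = 343.8
  V: 0 + 1(132) = 132
  M: 0 + 1(92.06) = 92.06
  R: 0 + 2(92.06) = 184.1
Total out = 752 lbmol/h; y_M = 92.06 / 752 = 0.1224.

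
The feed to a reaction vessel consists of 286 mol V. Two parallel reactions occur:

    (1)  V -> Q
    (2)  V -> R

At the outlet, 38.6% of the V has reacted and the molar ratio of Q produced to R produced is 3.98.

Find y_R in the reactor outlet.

0.0775

Conversion of V: V consumed = 0.386 × 286 = 110.4 mol = 1ξ₁ + 1ξ₂.
Selectivity: 1ξ₁ / (1ξ₂) = 3.98 → ξ₁ = 3.98 ξ₂.
Substitute: (1·3.98 + 1) ξ₂ = 110.4 → ξ₂ = 22.17 mol, ξ₁ = 88.23 mol.
Outlet amounts (n = n₀ + Σ ν·ξ):
  V: 286 − 1(88.23) − 1(22.17) = 175.6
  Q: 0 + 1(88.23) = 88.23
  R: 0 + 1(22.17) = 22.17
Total out = 286 mol; y_R = 22.17 / 286 = 0.07751.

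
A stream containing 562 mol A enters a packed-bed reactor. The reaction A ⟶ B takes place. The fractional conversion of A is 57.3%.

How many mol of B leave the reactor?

322 mol

A reacted = 0.573 × 562 = 322 mol; ν_A = −1, so ξ = 322/1 = 322 mol.
Outlet amounts (n = n₀ + ν ξ):
  A: 562 − 1(322) = 240
  B: 0 + 1(322) = 322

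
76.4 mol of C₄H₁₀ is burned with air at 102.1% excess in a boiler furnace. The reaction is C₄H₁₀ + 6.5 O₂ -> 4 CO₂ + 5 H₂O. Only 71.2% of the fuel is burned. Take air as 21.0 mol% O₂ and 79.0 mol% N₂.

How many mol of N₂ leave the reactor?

3780 mol

Stoichiometric O₂ = 6.5 × 76.4 = 496.6 mol; O₂ fed = 496.6 × 2.021 = 1004 mol.
N₂ fed = 1004 × 79/21 = 3776 mol.
Fuel reacted = 0.712 × 76.4 → ξ = 54.4 mol.
Outlet (n = n₀ + ν ξ):
  C₄H₁₀: 76.4 − 1(54.4) = 22
  O₂: 1004 − 6.5(54.4) = 650
  N₂: 3776 (inert)
  CO₂: 0 + 4(54.4) = 217.6
  H₂O: 0 + 5(54.4) = 272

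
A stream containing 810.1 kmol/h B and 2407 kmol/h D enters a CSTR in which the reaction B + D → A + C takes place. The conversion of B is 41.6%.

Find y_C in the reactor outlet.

B reacted = 0.416 × 810.1 = 337 kmol/h; ν_B = −1, so ξ = 337/1 = 337 kmol/h.
Outlet amounts (n = n₀ + ν ξ):
  B: 810.1 − 1(337) = 473.1
  D: 2407 − 1(337) = 2070
  A: 0 + 1(337) = 337
  C: 0 + 1(337) = 337
Total out = 3217 kmol/h; y_C = 337 / 3217 = 0.1048.

0.105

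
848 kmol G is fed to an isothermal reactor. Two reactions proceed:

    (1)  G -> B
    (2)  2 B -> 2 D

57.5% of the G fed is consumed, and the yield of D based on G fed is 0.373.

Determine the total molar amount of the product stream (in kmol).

848 kmol

Conversion of G: G consumed = 1ξ₁ = 0.575 × 848 → ξ₁ = 487.6 kmol.
Yield of D: 2ξ₂ / 848 = 0.373 → ξ₂ = 158.2 kmol.
Outlet amounts (n = n₀ + Σ ν·ξ):
  G: 848 − 1(487.6) = 360.4
  B: 0 + 1(487.6) − 2(158.2) = 171.3
  D: 0 + 2(158.2) = 316.3
Total out = 360.4 + 171.3 + 316.3 = 848 kmol.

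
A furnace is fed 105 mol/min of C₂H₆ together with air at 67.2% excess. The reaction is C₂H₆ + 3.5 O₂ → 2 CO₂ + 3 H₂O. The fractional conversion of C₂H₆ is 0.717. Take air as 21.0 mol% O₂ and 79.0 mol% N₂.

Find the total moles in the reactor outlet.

3070 mol/min

Stoichiometric O₂ = 3.5 × 105 = 367.5 mol/min; O₂ fed = 367.5 × 1.672 = 614.5 mol/min.
N₂ fed = 614.5 × 79/21 = 2312 mol/min.
Fuel reacted = 0.717 × 105 → ξ = 75.28 mol/min.
Outlet (n = n₀ + ν ξ):
  C₂H₆: 105 − 1(75.28) = 29.72
  O₂: 614.5 − 3.5(75.28) = 351
  N₂: 2312 (inert)
  CO₂: 0 + 2(75.28) = 150.6
  H₂O: 0 + 3(75.28) = 225.9
Total out = 29.72 + 351 + 2312 + 150.6 + 225.9 = 3069 mol/min.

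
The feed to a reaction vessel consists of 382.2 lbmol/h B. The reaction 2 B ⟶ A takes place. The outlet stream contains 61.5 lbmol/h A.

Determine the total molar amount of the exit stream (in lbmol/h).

For A: n = n₀ + 1ξ → 61.5 = 0 + 1ξ, giving ξ = 61.5 lbmol/h.
Outlet amounts (n = n₀ + ν ξ):
  B: 382.2 − 2(61.5) = 259.2
  A: 0 + 1(61.5) = 61.5
Total out = 259.2 + 61.5 = 320.7 lbmol/h.

321 lbmol/h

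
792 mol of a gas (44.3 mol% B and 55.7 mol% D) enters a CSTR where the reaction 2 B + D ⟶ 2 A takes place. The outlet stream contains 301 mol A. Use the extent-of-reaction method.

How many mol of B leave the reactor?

49.9 mol

For A: n = n₀ + 2ξ → 301 = 0 + 2ξ, giving ξ = 150.5 mol.
Outlet amounts (n = n₀ + ν ξ):
  B: 350.9 − 2(150.5) = 49.86
  D: 441.1 − 1(150.5) = 290.6
  A: 0 + 2(150.5) = 301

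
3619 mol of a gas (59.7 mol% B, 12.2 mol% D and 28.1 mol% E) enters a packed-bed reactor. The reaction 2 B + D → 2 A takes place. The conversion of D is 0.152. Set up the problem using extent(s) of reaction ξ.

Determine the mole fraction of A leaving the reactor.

D reacted = 0.152 × 441.5 = 67.11 mol; ν_D = −1, so ξ = 67.11/1 = 67.11 mol.
Outlet amounts (n = n₀ + ν ξ):
  B: 2161 − 2(67.11) = 2026
  D: 441.5 − 1(67.11) = 374.4
  A: 0 + 2(67.11) = 134.2
  E: 1017 (inert)
Total out = 3552 mol; y_A = 134.2 / 3552 = 0.03779.

0.0378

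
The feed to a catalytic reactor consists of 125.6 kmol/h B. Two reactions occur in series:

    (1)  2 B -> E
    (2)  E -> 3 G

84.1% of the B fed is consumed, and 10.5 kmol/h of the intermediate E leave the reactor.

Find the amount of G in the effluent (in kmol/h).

127 kmol/h

Conversion of B: B consumed = 2ξ₁ = 0.841 × 125.6 → ξ₁ = 52.81 kmol/h.
E balance: n_E = 0 + 1ξ₁ − 1ξ₂ = 10.5 → ξ₂ = (1·52.81 − 10.5)/1 = 42.31 kmol/h.
Outlet amounts (n = n₀ + Σ ν·ξ):
  B: 125.6 − 2(52.81) = 19.97
  E: 0 + 1(52.81) − 1(42.31) = 10.5
  G: 0 + 3(42.31) = 126.9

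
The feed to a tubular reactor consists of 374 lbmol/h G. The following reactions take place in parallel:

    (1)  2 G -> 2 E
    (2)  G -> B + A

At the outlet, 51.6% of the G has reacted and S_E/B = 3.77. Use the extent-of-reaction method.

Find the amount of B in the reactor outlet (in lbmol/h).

Conversion of G: G consumed = 0.516 × 374 = 193 lbmol/h = 2ξ₁ + 1ξ₂.
Selectivity: 2ξ₁ / (1ξ₂) = 3.77 → ξ₁ = 1.885 ξ₂.
Substitute: (2·1.885 + 1) ξ₂ = 193 → ξ₂ = 40.46 lbmol/h, ξ₁ = 76.26 lbmol/h.
Outlet amounts (n = n₀ + Σ ν·ξ):
  G: 374 − 2(76.26) − 1(40.46) = 181
  E: 0 + 2(76.26) = 152.5
  B: 0 + 1(40.46) = 40.46
  A: 0 + 1(40.46) = 40.46

40.5 lbmol/h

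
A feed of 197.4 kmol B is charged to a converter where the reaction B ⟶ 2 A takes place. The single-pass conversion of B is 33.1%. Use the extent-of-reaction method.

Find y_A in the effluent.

0.497

B reacted = 0.331 × 197.4 = 65.34 kmol; ν_B = −1, so ξ = 65.34/1 = 65.34 kmol.
Outlet amounts (n = n₀ + ν ξ):
  B: 197.4 − 1(65.34) = 132.1
  A: 0 + 2(65.34) = 130.7
Total out = 262.7 kmol; y_A = 130.7 / 262.7 = 0.4974.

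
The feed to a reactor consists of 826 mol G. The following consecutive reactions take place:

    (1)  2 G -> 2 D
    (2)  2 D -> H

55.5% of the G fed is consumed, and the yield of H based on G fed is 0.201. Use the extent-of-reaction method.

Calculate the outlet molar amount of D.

126 mol

Conversion of G: G consumed = 2ξ₁ = 0.555 × 826 → ξ₁ = 229.2 mol.
Yield of H: 1ξ₂ / 826 = 0.201 → ξ₂ = 166 mol.
Outlet amounts (n = n₀ + Σ ν·ξ):
  G: 826 − 2(229.2) = 367.6
  D: 0 + 2(229.2) − 2(166) = 126.4
  H: 0 + 1(166) = 166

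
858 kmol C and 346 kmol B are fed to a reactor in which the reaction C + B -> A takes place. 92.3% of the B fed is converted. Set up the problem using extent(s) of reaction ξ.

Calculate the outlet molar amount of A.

B reacted = 0.923 × 346 = 319.4 kmol; ν_B = −1, so ξ = 319.4/1 = 319.4 kmol.
Outlet amounts (n = n₀ + ν ξ):
  C: 858 − 1(319.4) = 538.6
  B: 346 − 1(319.4) = 26.64
  A: 0 + 1(319.4) = 319.4

319 kmol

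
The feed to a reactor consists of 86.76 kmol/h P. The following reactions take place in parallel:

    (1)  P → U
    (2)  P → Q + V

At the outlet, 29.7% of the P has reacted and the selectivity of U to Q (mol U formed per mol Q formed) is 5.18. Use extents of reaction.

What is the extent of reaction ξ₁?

Conversion of P: P consumed = 0.297 × 86.76 = 25.77 kmol/h = 1ξ₁ + 1ξ₂.
Selectivity: 1ξ₁ / (1ξ₂) = 5.18 → ξ₁ = 5.18 ξ₂.
Substitute: (1·5.18 + 1) ξ₂ = 25.77 → ξ₂ = 4.17 kmol/h, ξ₁ = 21.6 kmol/h.
Outlet amounts (n = n₀ + Σ ν·ξ):
  P: 86.76 − 1(21.6) − 1(4.17) = 60.99
  U: 0 + 1(21.6) = 21.6
  Q: 0 + 1(4.17) = 4.17
  V: 0 + 1(4.17) = 4.17

ξ₁ = 21.6 kmol/h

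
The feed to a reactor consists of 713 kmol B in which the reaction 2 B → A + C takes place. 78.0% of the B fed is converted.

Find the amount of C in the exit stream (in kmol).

B reacted = 0.78 × 713 = 556.1 kmol; ν_B = −2, so ξ = 556.1/2 = 278.1 kmol.
Outlet amounts (n = n₀ + ν ξ):
  B: 713 − 2(278.1) = 156.9
  A: 0 + 1(278.1) = 278.1
  C: 0 + 1(278.1) = 278.1

278 kmol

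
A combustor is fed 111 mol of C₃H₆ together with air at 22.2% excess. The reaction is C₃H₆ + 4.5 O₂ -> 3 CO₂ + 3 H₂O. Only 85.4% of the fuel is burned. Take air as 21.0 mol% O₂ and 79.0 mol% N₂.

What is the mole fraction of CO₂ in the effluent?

0.0928

Stoichiometric O₂ = 4.5 × 111 = 499.5 mol; O₂ fed = 499.5 × 1.222 = 610.4 mol.
N₂ fed = 610.4 × 79/21 = 2296 mol.
Fuel reacted = 0.854 × 111 → ξ = 94.79 mol.
Outlet (n = n₀ + ν ξ):
  C₃H₆: 111 − 1(94.79) = 16.21
  O₂: 610.4 − 4.5(94.79) = 183.8
  N₂: 2296 (inert)
  CO₂: 0 + 3(94.79) = 284.4
  H₂O: 0 + 3(94.79) = 284.4
Total out = 3065 mol; y_CO₂ = 284.4 / 3065 = 0.09278.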